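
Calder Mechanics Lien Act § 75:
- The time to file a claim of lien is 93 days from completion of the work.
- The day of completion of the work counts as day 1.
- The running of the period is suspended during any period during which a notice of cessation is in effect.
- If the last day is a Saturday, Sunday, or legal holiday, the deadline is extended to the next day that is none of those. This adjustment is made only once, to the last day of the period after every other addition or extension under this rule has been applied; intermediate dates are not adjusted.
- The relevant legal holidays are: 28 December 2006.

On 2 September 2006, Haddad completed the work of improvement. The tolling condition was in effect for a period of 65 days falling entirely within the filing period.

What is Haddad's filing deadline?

Counting 2 September 2006 as day 1, day 93 is December 3, 2006.
Tolling adds 65 days: December 3, 2006 + 65 days = February 6, 2007.
February 6, 2007 is a Tuesday and not a legal holiday, so no extension applies.

February 6, 2007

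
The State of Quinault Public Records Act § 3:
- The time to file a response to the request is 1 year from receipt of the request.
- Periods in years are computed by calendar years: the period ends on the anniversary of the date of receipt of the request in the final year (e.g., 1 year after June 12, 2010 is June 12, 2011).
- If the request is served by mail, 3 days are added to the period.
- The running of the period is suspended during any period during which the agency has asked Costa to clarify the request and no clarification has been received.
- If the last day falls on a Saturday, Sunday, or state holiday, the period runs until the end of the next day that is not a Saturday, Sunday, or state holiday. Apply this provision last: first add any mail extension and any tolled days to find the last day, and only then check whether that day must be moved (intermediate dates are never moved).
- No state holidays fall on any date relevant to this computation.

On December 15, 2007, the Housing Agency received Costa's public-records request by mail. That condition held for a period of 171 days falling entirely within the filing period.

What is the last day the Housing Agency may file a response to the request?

June 8, 2009

1 year after December 15, 2007 is December 15, 2008.
Service was by mail, adding 3 days: December 15, 2008 + 3 days = December 18, 2008.
Tolling adds 171 days: December 18, 2008 + 171 days = June 7, 2009.
June 7, 2009 is Sunday. The next qualifying day is June 8, 2009.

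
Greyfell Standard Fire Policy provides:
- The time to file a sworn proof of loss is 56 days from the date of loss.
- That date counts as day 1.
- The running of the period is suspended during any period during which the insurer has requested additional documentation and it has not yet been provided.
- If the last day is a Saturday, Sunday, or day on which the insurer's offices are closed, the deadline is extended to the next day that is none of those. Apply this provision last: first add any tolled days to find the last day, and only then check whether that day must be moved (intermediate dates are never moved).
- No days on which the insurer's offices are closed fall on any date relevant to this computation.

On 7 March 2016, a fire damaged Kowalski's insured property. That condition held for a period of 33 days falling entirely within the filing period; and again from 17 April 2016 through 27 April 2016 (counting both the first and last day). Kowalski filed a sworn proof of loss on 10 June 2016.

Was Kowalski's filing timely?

Counting 7 March 2016 as day 1, day 56 is May 1, 2016.
Tolling adds 33 days: May 1, 2016 + 33 days = June 3, 2016.
From April 17, 2016 through April 27, 2016 inclusive is 11 days; tolling adds 11 days: June 3, 2016 + 11 days = June 14, 2016.
June 14, 2016 is a Tuesday and not a day on which the insurer's offices are closed, so no extension applies.
The deadline is June 14, 2016; the filing on June 10, 2016 is on or before that date.

Yes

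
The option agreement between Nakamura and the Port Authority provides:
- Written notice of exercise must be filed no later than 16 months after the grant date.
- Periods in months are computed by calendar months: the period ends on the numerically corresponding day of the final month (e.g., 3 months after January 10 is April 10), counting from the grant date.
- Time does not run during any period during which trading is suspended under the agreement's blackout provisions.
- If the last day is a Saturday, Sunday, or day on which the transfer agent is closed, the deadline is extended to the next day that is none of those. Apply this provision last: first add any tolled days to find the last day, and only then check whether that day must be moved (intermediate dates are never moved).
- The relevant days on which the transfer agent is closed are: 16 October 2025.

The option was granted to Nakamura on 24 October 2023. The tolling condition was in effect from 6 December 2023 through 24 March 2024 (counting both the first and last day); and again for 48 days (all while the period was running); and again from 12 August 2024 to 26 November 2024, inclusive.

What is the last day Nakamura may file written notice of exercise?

November 17, 2025

16 months after 24 October 2023 is February 24, 2025.
From December 6, 2023 through March 24, 2024 inclusive is 110 days; tolling adds 110 days: February 24, 2025 + 110 days = June 14, 2025.
Tolling adds 48 days: June 14, 2025 + 48 days = August 1, 2025.
From August 12, 2024 through November 26, 2024 inclusive is 107 days; tolling adds 107 days: August 1, 2025 + 107 days = November 16, 2025.
November 16, 2025 is Sunday. The next qualifying day is November 17, 2025.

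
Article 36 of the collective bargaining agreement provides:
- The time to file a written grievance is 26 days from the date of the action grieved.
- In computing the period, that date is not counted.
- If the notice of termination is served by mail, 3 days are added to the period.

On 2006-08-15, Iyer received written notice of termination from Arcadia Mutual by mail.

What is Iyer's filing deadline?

September 13, 2006

26 days after 2006-08-15 is September 10, 2006.
Service was by mail, adding 3 days: September 10, 2006 + 3 days = September 13, 2006.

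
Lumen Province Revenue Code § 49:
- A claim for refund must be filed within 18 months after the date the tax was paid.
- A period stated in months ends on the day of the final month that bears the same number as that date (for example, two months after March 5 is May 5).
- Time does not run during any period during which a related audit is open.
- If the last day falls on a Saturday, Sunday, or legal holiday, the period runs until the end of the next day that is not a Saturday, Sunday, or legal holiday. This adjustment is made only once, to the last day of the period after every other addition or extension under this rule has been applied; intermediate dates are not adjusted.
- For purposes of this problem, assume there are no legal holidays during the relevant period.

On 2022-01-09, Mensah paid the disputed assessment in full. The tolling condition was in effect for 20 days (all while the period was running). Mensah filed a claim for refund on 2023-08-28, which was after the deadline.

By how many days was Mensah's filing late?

18 months after 2022-01-09 is July 9, 2023.
Tolling adds 20 days: July 9, 2023 + 20 days = July 29, 2023.
July 29, 2023 is Saturday; July 30, 2023 is Sunday. The next qualifying day is July 31, 2023.
The deadline is July 31, 2023; from July 31, 2023 to August 28, 2023 is 28 days.

28 days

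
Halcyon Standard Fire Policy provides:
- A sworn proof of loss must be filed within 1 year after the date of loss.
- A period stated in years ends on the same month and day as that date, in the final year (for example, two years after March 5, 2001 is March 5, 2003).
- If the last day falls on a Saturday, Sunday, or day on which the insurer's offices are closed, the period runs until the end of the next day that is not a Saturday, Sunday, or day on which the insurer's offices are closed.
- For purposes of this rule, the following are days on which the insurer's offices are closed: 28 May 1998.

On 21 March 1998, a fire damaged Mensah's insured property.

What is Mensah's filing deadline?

1 year after 21 March 1998 is March 21, 1999.
March 21, 1999 is Sunday. The next qualifying day is March 22, 1999.

March 22, 1999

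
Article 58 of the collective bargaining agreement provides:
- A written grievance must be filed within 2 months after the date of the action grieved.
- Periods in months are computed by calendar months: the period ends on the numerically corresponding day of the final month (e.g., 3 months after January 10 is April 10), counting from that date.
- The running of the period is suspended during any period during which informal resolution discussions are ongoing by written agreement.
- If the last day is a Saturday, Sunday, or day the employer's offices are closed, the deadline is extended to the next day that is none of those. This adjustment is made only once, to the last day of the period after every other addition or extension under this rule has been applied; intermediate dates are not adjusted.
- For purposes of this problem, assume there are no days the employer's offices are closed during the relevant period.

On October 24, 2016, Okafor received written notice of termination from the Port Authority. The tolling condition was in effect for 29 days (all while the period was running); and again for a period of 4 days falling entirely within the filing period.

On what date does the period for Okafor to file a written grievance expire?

2 months after October 24, 2016 is December 24, 2016.
Tolling adds 29 days: December 24, 2016 + 29 days = January 22, 2017.
Tolling adds 4 days: January 22, 2017 + 4 days = January 26, 2017.
January 26, 2017 is a Thursday and not a day the employer's offices are closed, so no extension applies.

January 26, 2017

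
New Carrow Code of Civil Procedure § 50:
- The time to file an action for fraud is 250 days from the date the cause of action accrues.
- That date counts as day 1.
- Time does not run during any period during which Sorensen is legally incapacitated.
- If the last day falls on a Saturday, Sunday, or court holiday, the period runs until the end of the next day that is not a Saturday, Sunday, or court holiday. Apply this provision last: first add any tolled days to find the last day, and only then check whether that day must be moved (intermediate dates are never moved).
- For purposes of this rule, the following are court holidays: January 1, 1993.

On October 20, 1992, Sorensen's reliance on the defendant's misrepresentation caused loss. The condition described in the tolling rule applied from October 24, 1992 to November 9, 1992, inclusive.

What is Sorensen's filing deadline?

Counting October 20, 1992 as day 1, day 250 is June 26, 1993.
From October 24, 1992 through November 9, 1992 inclusive is 17 days; tolling adds 17 days: June 26, 1993 + 17 days = July 13, 1993.
July 13, 1993 is a Tuesday and not a court holiday, so no extension applies.

July 13, 1993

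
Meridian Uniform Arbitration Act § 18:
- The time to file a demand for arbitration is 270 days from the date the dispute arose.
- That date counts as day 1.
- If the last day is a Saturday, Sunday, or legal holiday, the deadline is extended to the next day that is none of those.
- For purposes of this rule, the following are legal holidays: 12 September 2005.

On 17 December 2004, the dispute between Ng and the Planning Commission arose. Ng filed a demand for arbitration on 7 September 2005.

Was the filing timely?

Counting 17 December 2004 as day 1, day 270 is September 12, 2005.
September 12, 2005 is a listed holiday. The next qualifying day is September 13, 2005.
The deadline is September 13, 2005; the filing on September 7, 2005 is on or before that date.

Yes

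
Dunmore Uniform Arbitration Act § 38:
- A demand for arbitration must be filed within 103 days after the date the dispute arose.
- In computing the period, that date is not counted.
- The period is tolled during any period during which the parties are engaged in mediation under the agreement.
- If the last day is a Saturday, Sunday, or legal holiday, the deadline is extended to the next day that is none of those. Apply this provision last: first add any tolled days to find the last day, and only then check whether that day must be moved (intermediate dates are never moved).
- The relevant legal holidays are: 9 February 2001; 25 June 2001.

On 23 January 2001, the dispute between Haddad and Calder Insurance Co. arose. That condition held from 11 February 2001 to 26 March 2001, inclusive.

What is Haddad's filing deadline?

June 19, 2001

103 days after 23 January 2001 is May 6, 2001.
From February 11, 2001 through March 26, 2001 inclusive is 44 days; tolling adds 44 days: May 6, 2001 + 44 days = June 19, 2001.
June 19, 2001 is a Tuesday and not a legal holiday, so no extension applies.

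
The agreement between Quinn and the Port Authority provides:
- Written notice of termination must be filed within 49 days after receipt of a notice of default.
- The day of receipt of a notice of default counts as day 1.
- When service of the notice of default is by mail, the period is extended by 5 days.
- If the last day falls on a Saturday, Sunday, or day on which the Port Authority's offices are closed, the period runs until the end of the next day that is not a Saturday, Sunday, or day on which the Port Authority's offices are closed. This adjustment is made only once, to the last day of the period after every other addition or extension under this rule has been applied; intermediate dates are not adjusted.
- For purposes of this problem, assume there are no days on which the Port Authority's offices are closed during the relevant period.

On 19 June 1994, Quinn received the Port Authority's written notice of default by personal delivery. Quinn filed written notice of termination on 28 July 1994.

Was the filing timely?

Counting 19 June 1994 as day 1, day 49 is August 6, 1994.
Service was not by mail, so no mail extension applies.
August 6, 1994 is Saturday; August 7, 1994 is Sunday. The next qualifying day is August 8, 1994.
The deadline is August 8, 1994; the filing on July 28, 1994 is on or before that date.

Yes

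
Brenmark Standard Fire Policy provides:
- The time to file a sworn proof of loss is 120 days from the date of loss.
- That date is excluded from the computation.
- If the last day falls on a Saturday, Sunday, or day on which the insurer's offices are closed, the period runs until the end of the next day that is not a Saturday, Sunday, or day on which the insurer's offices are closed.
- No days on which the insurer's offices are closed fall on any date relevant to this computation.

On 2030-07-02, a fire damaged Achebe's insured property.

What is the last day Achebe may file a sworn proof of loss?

October 30, 2030

120 days after 2030-07-02 is October 30, 2030.
October 30, 2030 is a Wednesday and not a day on which the insurer's offices are closed, so no extension applies.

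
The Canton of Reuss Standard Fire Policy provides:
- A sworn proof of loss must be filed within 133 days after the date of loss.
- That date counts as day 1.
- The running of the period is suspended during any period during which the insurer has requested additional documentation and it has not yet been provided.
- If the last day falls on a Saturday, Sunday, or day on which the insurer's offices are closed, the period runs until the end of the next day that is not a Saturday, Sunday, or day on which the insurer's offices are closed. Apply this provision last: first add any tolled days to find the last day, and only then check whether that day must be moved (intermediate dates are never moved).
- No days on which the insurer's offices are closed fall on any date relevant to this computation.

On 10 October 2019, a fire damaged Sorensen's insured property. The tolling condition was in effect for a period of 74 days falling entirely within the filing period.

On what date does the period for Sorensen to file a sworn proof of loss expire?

Counting 10 October 2019 as day 1, day 133 is February 19, 2020.
Tolling adds 74 days: February 19, 2020 + 74 days = May 3, 2020.
May 3, 2020 is Sunday. The next qualifying day is May 4, 2020.

May 4, 2020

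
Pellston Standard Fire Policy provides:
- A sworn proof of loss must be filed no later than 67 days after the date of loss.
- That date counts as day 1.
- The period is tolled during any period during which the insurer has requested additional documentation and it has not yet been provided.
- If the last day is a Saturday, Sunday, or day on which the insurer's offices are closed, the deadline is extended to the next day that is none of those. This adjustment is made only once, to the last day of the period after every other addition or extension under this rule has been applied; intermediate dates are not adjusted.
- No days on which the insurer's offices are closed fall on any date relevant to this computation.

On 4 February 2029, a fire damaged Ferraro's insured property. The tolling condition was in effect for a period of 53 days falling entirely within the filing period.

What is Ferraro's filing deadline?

June 4, 2029

Counting 4 February 2029 as day 1, day 67 is April 11, 2029.
Tolling adds 53 days: April 11, 2029 + 53 days = June 3, 2029.
June 3, 2029 is Sunday. The next qualifying day is June 4, 2029.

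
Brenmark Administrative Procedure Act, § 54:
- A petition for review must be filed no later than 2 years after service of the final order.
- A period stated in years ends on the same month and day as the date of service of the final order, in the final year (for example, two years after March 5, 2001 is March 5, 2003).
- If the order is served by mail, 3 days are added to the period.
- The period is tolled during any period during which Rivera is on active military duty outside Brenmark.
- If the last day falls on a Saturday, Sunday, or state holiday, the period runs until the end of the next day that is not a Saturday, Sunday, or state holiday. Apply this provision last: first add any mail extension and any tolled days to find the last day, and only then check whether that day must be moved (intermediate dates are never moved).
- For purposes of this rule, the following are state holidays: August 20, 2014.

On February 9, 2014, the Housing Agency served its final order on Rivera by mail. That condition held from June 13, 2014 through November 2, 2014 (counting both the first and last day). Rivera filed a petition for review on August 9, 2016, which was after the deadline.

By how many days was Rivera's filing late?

2 years after February 9, 2014 is February 9, 2016.
Service was by mail, adding 3 days: February 9, 2016 + 3 days = February 12, 2016.
From June 13, 2014 through November 2, 2014 inclusive is 143 days; tolling adds 143 days: February 12, 2016 + 143 days = July 4, 2016.
July 4, 2016 is a Monday and not a state holiday, so no extension applies.
The deadline is July 4, 2016; from July 4, 2016 to August 9, 2016 is 36 days.

36 days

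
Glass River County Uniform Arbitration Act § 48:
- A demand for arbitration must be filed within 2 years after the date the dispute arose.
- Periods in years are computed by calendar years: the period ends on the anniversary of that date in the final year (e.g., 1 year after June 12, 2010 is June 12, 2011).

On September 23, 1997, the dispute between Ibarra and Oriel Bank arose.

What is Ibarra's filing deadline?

2 years after September 23, 1997 is September 23, 1999.

September 23, 1999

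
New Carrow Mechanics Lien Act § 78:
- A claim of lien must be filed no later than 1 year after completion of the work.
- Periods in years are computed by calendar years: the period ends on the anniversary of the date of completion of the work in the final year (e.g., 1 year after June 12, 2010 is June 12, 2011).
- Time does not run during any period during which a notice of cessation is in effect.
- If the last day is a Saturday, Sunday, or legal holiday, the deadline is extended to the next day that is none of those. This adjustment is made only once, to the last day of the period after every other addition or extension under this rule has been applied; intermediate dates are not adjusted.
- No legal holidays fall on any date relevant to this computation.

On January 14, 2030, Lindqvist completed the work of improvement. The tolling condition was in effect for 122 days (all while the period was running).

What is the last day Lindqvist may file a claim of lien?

May 16, 2031

1 year after January 14, 2030 is January 14, 2031.
Tolling adds 122 days: January 14, 2031 + 122 days = May 16, 2031.
May 16, 2031 is a Friday and not a legal holiday, so no extension applies.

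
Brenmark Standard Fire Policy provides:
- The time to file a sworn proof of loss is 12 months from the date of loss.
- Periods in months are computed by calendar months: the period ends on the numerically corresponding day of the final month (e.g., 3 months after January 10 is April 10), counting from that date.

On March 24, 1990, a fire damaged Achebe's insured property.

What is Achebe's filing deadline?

March 24, 1991

12 months after March 24, 1990 is March 24, 1991.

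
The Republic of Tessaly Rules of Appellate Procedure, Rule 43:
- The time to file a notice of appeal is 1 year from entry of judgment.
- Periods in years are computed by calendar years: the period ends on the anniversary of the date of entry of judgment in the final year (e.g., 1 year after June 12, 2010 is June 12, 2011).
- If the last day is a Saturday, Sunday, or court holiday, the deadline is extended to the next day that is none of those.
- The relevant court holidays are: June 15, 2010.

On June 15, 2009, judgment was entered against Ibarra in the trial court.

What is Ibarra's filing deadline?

June 16, 2010

1 year after June 15, 2009 is June 15, 2010.
June 15, 2010 is a listed holiday. The next qualifying day is June 16, 2010.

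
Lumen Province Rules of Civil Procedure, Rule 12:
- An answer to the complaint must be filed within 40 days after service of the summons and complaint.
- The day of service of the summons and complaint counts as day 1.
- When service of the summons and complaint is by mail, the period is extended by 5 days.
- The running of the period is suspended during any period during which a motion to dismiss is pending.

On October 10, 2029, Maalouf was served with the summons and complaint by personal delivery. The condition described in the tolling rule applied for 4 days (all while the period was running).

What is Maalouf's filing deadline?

November 22, 2029

Counting October 10, 2029 as day 1, day 40 is November 18, 2029.
Service was not by mail, so no mail extension applies.
Tolling adds 4 days: November 18, 2029 + 4 days = November 22, 2029.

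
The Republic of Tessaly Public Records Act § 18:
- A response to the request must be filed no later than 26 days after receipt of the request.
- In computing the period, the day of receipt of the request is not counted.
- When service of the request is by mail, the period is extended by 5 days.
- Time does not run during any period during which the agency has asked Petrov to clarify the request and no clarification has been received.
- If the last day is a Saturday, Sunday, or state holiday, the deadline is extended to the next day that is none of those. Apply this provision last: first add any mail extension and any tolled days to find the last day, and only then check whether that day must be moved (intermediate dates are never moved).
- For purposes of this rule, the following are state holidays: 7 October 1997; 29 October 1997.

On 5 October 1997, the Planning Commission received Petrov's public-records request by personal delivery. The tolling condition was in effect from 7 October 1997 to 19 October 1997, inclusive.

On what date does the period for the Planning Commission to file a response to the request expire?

November 13, 1997

26 days after 5 October 1997 is October 31, 1997.
Service was not by mail, so no mail extension applies.
From October 7, 1997 through October 19, 1997 inclusive is 13 days; tolling adds 13 days: October 31, 1997 + 13 days = November 13, 1997.
November 13, 1997 is a Thursday and not a state holiday, so no extension applies.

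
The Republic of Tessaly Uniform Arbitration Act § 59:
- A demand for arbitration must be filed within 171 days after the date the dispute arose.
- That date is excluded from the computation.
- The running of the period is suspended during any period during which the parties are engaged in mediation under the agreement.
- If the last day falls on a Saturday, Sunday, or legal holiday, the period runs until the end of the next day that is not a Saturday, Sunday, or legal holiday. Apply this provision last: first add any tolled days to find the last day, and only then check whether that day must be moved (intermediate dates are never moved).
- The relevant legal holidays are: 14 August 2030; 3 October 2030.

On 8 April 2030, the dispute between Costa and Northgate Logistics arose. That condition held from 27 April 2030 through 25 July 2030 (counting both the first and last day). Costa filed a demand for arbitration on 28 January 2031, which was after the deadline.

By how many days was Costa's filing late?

171 days after 8 April 2030 is September 26, 2030.
From April 27, 2030 through July 25, 2030 inclusive is 90 days; tolling adds 90 days: September 26, 2030 + 90 days = December 25, 2030.
December 25, 2030 is a Wednesday and not a legal holiday, so no extension applies.
The deadline is December 25, 2030; from December 25, 2030 to January 28, 2031 is 34 days.

34 days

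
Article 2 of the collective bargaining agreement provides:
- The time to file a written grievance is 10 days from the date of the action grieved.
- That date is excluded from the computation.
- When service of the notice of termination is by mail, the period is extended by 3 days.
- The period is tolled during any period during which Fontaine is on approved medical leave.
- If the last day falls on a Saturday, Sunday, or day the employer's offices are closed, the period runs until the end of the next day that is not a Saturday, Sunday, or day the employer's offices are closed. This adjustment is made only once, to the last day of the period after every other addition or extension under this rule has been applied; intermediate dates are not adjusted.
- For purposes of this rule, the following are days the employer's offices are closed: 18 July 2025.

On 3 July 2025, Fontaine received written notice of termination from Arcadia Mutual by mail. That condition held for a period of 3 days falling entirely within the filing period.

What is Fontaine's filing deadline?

July 21, 2025

10 days after 3 July 2025 is July 13, 2025.
Service was by mail, adding 3 days: July 13, 2025 + 3 days = July 16, 2025.
Tolling adds 3 days: July 16, 2025 + 3 days = July 19, 2025.
July 19, 2025 is Saturday; July 20, 2025 is Sunday. The next qualifying day is July 21, 2025.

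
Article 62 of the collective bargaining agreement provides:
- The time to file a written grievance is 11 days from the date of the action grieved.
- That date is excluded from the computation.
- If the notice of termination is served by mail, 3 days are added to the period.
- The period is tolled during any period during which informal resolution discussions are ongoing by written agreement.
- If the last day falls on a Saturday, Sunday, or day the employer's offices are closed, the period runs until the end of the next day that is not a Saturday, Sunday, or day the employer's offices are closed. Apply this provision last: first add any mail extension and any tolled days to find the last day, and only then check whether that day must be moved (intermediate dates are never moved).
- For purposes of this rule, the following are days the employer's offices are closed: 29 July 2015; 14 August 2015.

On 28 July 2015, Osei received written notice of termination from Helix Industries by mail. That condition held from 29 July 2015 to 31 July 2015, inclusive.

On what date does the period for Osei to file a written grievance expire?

August 17, 2015

11 days after 28 July 2015 is August 8, 2015.
Service was by mail, adding 3 days: August 8, 2015 + 3 days = August 11, 2015.
From July 29, 2015 through July 31, 2015 inclusive is 3 days; tolling adds 3 days: August 11, 2015 + 3 days = August 14, 2015.
August 14, 2015 is a listed holiday; August 15, 2015 is Saturday; August 16, 2015 is Sunday. The next qualifying day is August 17, 2015.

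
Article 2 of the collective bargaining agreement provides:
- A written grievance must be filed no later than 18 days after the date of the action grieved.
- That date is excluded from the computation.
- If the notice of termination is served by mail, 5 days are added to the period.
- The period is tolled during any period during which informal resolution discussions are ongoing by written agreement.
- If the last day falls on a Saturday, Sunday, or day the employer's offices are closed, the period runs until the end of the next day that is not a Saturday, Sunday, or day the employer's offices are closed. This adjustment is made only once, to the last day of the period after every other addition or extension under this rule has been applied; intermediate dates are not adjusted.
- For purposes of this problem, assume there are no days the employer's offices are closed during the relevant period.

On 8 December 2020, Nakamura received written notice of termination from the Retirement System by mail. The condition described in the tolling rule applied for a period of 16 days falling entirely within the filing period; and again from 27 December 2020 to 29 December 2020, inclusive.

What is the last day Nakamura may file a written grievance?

January 19, 2021

18 days after 8 December 2020 is December 26, 2020.
Service was by mail, adding 5 days: December 26, 2020 + 5 days = December 31, 2020.
Tolling adds 16 days: December 31, 2020 + 16 days = January 16, 2021.
From December 27, 2020 through December 29, 2020 inclusive is 3 days; tolling adds 3 days: January 16, 2021 + 3 days = January 19, 2021.
January 19, 2021 is a Tuesday and not a day the employer's offices are closed, so no extension applies.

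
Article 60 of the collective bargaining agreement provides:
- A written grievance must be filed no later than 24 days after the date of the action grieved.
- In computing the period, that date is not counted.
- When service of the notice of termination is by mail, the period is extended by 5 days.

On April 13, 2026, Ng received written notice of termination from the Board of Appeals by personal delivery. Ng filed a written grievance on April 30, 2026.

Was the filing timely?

24 days after April 13, 2026 is May 7, 2026.
Service was not by mail, so no mail extension applies.
The deadline is May 7, 2026; the filing on April 30, 2026 is on or before that date.

Yes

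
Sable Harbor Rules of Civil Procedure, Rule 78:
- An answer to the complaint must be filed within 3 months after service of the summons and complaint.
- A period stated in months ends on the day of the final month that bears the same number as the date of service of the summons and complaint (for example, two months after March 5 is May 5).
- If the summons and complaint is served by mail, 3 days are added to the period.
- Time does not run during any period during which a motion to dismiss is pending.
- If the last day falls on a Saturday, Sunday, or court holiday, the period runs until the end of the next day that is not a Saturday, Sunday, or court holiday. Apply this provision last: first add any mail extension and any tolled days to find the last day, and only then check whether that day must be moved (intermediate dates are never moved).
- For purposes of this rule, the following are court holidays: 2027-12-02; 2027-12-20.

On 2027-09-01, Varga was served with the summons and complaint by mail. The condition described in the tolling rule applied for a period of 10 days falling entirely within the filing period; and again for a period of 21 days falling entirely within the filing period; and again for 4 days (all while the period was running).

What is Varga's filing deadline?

January 10, 2028

3 months after 2027-09-01 is December 1, 2027.
Service was by mail, adding 3 days: December 1, 2027 + 3 days = December 4, 2027.
Tolling adds 10 days: December 4, 2027 + 10 days = December 14, 2027.
Tolling adds 21 days: December 14, 2027 + 21 days = January 4, 2028.
Tolling adds 4 days: January 4, 2028 + 4 days = January 8, 2028.
January 8, 2028 is Saturday; January 9, 2028 is Sunday. The next qualifying day is January 10, 2028.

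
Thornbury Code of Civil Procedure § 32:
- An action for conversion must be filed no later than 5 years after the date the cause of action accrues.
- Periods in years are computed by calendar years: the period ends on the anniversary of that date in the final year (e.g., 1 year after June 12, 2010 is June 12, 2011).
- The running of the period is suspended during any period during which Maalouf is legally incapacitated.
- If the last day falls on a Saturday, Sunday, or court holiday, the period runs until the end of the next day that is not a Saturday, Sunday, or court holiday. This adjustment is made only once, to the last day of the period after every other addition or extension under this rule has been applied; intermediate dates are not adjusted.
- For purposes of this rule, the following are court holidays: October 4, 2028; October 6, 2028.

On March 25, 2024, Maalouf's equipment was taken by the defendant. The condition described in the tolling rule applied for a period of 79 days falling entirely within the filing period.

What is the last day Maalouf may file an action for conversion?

5 years after March 25, 2024 is March 25, 2029.
Tolling adds 79 days: March 25, 2029 + 79 days = June 12, 2029.
June 12, 2029 is a Tuesday and not a court holiday, so no extension applies.

June 12, 2029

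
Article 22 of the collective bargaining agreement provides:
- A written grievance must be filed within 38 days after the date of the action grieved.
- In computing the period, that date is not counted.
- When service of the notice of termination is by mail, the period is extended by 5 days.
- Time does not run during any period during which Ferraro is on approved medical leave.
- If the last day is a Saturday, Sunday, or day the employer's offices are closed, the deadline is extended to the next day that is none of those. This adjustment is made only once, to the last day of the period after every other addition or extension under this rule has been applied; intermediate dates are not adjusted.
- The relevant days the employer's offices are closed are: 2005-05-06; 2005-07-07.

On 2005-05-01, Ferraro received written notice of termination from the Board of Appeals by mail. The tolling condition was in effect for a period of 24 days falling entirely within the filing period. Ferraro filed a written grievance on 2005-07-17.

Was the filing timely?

38 days after 2005-05-01 is June 8, 2005.
Service was by mail, adding 5 days: June 8, 2005 + 5 days = June 13, 2005.
Tolling adds 24 days: June 13, 2005 + 24 days = July 7, 2005.
July 7, 2005 is a listed holiday. The next qualifying day is July 8, 2005.
The deadline is July 8, 2005; the filing on July 17, 2005 is after that date.

No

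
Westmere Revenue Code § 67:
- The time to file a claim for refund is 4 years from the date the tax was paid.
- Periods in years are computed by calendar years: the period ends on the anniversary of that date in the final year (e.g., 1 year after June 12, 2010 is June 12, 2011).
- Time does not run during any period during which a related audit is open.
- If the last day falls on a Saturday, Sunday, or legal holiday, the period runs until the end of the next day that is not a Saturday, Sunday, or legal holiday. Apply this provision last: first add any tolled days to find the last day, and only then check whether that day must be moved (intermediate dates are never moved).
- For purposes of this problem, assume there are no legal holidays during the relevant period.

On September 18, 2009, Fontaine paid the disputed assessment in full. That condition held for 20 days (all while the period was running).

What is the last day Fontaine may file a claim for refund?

October 8, 2013

4 years after September 18, 2009 is September 18, 2013.
Tolling adds 20 days: September 18, 2013 + 20 days = October 8, 2013.
October 8, 2013 is a Tuesday and not a legal holiday, so no extension applies.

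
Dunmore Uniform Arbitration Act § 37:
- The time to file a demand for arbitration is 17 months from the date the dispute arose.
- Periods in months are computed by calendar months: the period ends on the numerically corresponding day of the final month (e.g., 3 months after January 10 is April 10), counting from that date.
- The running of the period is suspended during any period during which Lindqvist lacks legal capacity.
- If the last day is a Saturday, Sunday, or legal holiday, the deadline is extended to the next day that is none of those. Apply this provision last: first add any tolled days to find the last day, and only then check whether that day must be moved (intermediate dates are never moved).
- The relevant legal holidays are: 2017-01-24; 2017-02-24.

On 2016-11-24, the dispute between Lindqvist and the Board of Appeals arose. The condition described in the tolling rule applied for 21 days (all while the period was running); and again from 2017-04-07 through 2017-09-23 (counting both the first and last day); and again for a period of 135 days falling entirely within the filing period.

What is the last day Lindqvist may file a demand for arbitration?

March 18, 2019

17 months after 2016-11-24 is April 24, 2018.
Tolling adds 21 days: April 24, 2018 + 21 days = May 15, 2018.
From April 7, 2017 through September 23, 2017 inclusive is 170 days; tolling adds 170 days: May 15, 2018 + 170 days = November 1, 2018.
Tolling adds 135 days: November 1, 2018 + 135 days = March 16, 2019.
March 16, 2019 is Saturday; March 17, 2019 is Sunday. The next qualifying day is March 18, 2019.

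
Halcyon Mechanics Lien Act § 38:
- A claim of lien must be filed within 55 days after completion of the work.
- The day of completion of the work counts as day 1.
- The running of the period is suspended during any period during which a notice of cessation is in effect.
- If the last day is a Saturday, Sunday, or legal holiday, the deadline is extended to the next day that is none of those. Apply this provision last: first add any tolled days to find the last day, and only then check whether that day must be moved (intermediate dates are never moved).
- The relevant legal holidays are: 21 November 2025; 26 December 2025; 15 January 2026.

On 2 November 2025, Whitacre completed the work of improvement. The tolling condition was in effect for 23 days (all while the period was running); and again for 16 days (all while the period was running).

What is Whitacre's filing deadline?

February 3, 2026

Counting 2 November 2025 as day 1, day 55 is December 26, 2025.
Tolling adds 23 days: December 26, 2025 + 23 days = January 18, 2026.
Tolling adds 16 days: January 18, 2026 + 16 days = February 3, 2026.
February 3, 2026 is a Tuesday and not a legal holiday, so no extension applies.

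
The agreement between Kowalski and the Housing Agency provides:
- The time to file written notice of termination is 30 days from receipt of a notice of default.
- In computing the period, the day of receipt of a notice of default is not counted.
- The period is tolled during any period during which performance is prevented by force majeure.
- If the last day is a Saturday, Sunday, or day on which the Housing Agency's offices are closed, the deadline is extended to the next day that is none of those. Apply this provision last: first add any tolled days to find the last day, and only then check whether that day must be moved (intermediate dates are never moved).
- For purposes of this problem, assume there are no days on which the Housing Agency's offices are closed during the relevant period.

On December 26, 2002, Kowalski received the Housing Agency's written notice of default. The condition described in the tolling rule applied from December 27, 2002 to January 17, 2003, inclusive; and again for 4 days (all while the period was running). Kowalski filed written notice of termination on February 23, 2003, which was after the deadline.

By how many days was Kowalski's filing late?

30 days after December 26, 2002 is January 25, 2003.
From December 27, 2002 through January 17, 2003 inclusive is 22 days; tolling adds 22 days: January 25, 2003 + 22 days = February 16, 2003.
Tolling adds 4 days: February 16, 2003 + 4 days = February 20, 2003.
February 20, 2003 is a Thursday and not a day on which the Housing Agency's offices are closed, so no extension applies.
The deadline is February 20, 2003; from February 20, 2003 to February 23, 2003 is 3 days.

3 days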